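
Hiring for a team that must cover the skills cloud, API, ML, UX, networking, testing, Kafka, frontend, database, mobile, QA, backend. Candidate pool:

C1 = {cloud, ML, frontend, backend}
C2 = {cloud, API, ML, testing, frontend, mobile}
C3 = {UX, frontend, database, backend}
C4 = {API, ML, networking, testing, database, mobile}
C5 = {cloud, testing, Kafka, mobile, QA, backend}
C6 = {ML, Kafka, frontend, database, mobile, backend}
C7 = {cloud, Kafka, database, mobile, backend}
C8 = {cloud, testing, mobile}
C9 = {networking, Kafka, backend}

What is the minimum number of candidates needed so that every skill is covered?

C3, C4, C5 together cover {cloud, API, ML, UX, networking, testing, Kafka, frontend, database, mobile, QA, backend} — every skill.
No 2 of the 9 candidates cover everything (all 36 pairs fall short), so 3 is minimum.
Greedy (largest uncovered first) would take C2, C3, C5, C4 — 4 candidates — but 3 suffice.

3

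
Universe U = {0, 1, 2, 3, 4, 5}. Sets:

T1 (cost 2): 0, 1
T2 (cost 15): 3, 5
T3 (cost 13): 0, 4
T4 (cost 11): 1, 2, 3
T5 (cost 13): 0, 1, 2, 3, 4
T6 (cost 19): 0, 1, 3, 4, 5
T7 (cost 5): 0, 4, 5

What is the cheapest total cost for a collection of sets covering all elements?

T4, T7 cover every element at cost 11 + 5 = 16.
Any cover uses at least 2 sets; among all covering selections none totals below 16.

16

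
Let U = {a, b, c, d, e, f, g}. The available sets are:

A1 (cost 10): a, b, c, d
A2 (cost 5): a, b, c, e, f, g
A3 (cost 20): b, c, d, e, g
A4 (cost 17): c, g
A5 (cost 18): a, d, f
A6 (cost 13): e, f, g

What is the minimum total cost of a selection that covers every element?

A1, A2 cover every element at cost 10 + 5 = 15.
Any cover uses at least 2 sets; among all covering selections none totals below 15.

15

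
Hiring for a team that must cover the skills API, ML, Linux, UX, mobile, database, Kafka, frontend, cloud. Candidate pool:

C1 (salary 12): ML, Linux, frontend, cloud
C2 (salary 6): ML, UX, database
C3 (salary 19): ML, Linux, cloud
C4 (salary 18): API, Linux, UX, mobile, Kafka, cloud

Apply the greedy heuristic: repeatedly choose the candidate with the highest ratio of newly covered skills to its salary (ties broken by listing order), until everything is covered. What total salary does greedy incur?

Pick 1: C2 adds 3 new (ML, UX, database) at salary 6 (ratio 3/6).
Pick 2: C4 adds 5 new (API, Linux, mobile, Kafka, cloud) at salary 18 (ratio 5/18).
Pick 3: C1 adds 1 new (frontend) at salary 12 (ratio 1/12).
Greedy total salary: 6 + 18 + 12 = 36.

36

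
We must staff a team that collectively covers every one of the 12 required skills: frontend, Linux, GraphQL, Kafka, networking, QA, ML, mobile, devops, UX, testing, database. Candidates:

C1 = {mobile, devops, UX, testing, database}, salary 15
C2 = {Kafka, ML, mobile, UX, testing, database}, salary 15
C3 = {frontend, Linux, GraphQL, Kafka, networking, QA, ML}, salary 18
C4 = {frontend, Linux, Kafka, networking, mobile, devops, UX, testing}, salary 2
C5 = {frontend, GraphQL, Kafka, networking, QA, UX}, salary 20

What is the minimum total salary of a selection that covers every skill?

C1, C3 cover every skill at salary 15 + 18 = 33.
Any cover uses at least 2 candidates; among all covering selections none totals below 33.
Greedy by coverage-per-salary would pick C4, C3, C1 for 35 — worse than the optimum 33.

33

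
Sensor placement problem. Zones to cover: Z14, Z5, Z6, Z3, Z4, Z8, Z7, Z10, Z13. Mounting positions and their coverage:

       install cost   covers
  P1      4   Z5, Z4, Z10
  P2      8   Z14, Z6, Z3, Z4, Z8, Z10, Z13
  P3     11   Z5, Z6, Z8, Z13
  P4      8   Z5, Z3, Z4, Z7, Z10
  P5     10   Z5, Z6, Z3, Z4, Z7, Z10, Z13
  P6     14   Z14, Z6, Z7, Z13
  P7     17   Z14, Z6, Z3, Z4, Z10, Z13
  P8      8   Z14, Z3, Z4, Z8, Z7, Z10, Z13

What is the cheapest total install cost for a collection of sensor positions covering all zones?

16

P2, P4 cover every zone at install cost 8 + 8 = 16.
Any cover uses at least 2 sensor positions; among all covering selections none totals below 16.
Greedy by coverage-per-install cost would pick P2, P1, P4 for 20 — worse than the optimum 16.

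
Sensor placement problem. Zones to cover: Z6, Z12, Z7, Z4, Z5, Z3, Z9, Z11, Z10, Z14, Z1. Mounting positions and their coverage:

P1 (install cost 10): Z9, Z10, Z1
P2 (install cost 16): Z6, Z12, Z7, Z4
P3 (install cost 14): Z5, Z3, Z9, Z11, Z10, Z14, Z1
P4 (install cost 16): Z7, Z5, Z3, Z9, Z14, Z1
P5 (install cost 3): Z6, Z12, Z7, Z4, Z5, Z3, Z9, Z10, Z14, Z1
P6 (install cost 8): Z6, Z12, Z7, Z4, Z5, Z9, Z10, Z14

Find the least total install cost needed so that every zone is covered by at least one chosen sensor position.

17

P3, P5 cover every zone at install cost 14 + 3 = 17.
Any cover uses at least 2 sensor positions; among all covering selections none totals below 17.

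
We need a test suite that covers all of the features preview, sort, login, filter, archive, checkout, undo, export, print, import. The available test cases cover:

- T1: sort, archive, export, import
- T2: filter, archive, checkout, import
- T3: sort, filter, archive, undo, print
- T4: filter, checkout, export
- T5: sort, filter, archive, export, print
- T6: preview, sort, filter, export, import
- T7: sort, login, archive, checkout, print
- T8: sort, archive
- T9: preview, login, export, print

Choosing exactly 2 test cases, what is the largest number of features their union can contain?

9

Choosing T6, T7 covers {preview, sort, login, filter, archive, checkout, export, print, import} — 9 features.
No choice of 2 test cases does better; here undo is left uncovered.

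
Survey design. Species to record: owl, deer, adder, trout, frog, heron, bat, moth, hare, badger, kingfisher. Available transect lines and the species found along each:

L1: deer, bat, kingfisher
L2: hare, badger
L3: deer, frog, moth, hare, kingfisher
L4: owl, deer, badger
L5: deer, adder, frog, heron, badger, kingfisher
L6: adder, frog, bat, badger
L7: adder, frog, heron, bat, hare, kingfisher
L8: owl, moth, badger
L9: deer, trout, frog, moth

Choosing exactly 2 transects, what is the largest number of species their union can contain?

Choosing L4, L7 covers {owl, deer, adder, frog, heron, bat, hare, badger, kingfisher} — 9 species.
No choice of 2 transects does better; here trout, moth are left uncovered.

9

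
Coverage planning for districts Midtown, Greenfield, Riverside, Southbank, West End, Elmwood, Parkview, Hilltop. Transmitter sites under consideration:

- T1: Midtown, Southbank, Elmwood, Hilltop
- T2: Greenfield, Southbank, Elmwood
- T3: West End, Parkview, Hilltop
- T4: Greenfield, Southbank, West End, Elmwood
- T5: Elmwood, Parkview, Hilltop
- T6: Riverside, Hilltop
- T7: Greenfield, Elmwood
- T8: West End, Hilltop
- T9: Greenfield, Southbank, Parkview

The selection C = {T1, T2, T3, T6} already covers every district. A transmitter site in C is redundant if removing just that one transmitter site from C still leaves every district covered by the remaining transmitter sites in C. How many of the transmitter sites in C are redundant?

0

Drop T1: Midtown uncovered — not redundant.
Drop T2: Greenfield uncovered — not redundant.
Drop T3: West End, Parkview uncovered — not redundant.
Drop T6: Riverside uncovered — not redundant.
None of the transmitter sites in C is redundant.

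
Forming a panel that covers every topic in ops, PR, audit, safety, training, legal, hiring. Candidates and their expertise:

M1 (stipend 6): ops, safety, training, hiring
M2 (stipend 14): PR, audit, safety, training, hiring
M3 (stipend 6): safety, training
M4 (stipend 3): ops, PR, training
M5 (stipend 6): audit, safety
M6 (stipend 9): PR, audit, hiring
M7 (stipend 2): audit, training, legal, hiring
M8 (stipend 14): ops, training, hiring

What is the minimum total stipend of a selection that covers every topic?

11

M1, M4, M7 cover every topic at stipend 6 + 3 + 2 = 11.
Any cover uses at least 3 members; among all covering selections none totals below 11.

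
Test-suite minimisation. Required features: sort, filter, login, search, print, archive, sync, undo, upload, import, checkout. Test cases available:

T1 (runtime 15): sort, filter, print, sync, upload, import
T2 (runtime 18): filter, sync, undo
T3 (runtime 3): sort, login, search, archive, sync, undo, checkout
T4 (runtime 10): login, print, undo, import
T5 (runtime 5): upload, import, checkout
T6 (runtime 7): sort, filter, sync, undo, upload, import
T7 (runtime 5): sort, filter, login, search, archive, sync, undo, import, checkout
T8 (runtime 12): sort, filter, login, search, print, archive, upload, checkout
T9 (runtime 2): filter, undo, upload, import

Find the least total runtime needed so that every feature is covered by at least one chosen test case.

T3, T4, T9 cover every feature at runtime 3 + 10 + 2 = 15.
Any cover uses at least 2 test cases; among all covering selections none totals below 15.

15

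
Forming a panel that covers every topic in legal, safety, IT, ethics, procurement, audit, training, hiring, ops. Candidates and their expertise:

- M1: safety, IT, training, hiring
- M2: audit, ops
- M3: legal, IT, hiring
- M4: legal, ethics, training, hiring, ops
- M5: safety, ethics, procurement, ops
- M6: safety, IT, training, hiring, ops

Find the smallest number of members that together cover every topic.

4

M1, M2, M3, M5 together cover {legal, safety, IT, ethics, procurement, audit, training, hiring, ops} — every topic.
No 3 of the 6 members cover everything (all 20 triples fall short), so 4 is minimum.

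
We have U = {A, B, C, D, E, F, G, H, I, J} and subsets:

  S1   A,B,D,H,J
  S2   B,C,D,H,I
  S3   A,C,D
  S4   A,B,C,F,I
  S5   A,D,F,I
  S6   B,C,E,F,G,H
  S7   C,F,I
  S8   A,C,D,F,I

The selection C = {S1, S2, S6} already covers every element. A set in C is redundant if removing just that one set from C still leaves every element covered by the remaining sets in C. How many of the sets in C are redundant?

0

Drop S1: A, J uncovered — not redundant.
Drop S2: I uncovered — not redundant.
Drop S6: E, F, G uncovered — not redundant.
None of the sets in C is redundant.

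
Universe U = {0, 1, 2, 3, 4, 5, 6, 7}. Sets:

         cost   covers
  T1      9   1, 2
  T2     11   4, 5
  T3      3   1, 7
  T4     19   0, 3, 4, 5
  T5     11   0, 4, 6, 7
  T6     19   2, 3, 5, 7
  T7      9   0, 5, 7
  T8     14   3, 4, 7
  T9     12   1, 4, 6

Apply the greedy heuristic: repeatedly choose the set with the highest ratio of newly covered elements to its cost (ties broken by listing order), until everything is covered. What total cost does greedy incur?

33

Pick 1: T3 adds 2 new (1, 7) at cost 3 (ratio 2/3).
Pick 2: T5 adds 3 new (0, 4, 6) at cost 11 (ratio 3/11).
Pick 3: T6 adds 3 new (2, 3, 5) at cost 19 (ratio 3/19).
Greedy total cost: 3 + 11 + 19 = 33.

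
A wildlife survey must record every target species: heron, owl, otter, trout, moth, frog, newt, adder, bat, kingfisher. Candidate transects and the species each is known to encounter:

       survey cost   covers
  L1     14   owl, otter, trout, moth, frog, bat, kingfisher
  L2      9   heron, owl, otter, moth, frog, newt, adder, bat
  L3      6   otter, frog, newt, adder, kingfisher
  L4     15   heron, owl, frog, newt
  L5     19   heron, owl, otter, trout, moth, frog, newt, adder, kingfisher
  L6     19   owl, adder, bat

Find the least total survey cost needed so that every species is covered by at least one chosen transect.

23

L1, L2 cover every species at survey cost 14 + 9 = 23.
Any cover uses at least 2 transects; among all covering selections none totals below 23.
Greedy by coverage-per-survey cost would pick L2, L3, L1 for 29 — worse than the optimum 23.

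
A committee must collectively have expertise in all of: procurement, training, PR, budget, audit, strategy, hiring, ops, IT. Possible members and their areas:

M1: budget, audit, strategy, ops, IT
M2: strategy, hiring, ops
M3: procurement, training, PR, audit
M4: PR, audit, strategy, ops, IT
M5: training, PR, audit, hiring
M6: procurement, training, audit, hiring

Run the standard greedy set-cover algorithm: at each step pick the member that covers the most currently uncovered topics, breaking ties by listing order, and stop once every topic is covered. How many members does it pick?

Pick 1: M1 covers 5 new topics (budget, audit, strategy, ops, IT).
Pick 2: M3 covers 3 new topics (procurement, training, PR).
Pick 3: M2 covers 1 new topics (hiring).
Greedy uses 3 members.

3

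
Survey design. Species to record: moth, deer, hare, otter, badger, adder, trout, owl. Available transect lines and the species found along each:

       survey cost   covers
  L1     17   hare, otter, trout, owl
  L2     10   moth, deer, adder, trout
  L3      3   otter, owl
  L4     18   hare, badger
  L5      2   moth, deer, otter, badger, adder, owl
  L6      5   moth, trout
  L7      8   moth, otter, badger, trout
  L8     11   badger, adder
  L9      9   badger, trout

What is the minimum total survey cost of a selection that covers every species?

19

L1, L5 cover every species at survey cost 17 + 2 = 19.
Any cover uses at least 2 transects; among all covering selections none totals below 19.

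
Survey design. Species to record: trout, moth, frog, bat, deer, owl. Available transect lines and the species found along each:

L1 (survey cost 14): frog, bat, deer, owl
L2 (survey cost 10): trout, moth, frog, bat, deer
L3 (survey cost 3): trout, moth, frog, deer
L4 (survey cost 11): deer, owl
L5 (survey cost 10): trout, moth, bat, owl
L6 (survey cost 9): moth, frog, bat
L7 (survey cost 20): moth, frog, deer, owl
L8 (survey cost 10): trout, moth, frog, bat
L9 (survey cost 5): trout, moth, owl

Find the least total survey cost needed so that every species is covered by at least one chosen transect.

L3, L5 cover every species at survey cost 3 + 10 = 13.
Any cover uses at least 2 transects; among all covering selections none totals below 13.

13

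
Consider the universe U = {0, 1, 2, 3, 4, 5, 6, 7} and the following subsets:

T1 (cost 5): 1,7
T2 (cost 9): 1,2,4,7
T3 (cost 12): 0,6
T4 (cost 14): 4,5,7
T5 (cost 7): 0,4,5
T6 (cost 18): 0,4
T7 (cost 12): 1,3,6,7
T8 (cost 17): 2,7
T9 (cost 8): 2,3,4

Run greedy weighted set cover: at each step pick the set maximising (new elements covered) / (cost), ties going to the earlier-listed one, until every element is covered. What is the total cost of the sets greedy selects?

Pick 1: T2 adds 4 new (1, 2, 4, 7) at cost 9 (ratio 4/9).
Pick 2: T5 adds 2 new (0, 5) at cost 7 (ratio 2/7).
Pick 3: T7 adds 2 new (3, 6) at cost 12 (ratio 2/12).
Greedy total cost: 9 + 7 + 12 = 28. (The true optimum is 27, so greedy overshoots here.)

28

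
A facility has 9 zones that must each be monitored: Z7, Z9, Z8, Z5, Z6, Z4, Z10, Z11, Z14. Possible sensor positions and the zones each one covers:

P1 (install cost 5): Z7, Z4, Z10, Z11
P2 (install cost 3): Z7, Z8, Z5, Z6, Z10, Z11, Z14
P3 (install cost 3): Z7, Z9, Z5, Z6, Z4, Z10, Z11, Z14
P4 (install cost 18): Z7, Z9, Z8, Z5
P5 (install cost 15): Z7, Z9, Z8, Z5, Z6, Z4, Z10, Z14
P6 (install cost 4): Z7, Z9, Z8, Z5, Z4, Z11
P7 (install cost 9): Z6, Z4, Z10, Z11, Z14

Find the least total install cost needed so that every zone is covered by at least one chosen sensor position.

6

P2, P3 cover every zone at install cost 3 + 3 = 6.
Any cover uses at least 2 sensor positions; among all covering selections none totals below 6.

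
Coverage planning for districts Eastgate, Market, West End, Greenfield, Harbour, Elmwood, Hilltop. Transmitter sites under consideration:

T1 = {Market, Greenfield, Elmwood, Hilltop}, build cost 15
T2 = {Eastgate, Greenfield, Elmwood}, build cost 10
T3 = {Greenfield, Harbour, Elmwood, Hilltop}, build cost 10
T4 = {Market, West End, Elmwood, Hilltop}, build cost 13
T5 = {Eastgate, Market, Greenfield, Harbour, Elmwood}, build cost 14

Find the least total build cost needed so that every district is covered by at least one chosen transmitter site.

T4, T5 cover every district at build cost 13 + 14 = 27.
Any cover uses at least 2 transmitter sites; among all covering selections none totals below 27.
Greedy by coverage-per-build cost would pick T3, T4, T2 for 33 — worse than the optimum 27.

27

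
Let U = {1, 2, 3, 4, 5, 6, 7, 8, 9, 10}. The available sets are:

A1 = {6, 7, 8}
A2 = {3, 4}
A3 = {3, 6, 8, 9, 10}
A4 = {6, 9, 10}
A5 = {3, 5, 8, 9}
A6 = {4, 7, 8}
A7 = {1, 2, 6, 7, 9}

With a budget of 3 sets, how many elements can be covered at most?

Choosing A2, A3, A7 covers {1, 2, 3, 4, 6, 7, 8, 9, 10} — 9 elements.
No choice of 3 sets does better; here 5 is left uncovered.

9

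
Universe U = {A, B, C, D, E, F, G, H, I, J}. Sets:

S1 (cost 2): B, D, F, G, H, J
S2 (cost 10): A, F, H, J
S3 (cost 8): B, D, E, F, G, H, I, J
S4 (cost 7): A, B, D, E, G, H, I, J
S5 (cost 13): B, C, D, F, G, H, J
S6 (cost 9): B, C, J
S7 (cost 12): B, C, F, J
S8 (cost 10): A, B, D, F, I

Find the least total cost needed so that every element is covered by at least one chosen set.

S1, S4, S6 cover every element at cost 2 + 7 + 9 = 18.
Any cover uses at least 2 sets; among all covering selections none totals below 18.

18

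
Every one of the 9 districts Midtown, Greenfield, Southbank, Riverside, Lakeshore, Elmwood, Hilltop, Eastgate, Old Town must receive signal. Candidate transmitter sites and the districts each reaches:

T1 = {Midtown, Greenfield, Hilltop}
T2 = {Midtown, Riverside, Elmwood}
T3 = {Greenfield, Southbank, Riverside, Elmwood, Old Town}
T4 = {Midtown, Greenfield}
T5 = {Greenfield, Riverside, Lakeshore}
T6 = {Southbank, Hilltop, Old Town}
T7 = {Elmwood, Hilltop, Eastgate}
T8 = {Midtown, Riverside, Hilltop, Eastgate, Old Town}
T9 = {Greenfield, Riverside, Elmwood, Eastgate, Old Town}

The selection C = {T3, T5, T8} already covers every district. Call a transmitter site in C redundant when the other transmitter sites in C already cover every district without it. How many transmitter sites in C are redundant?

Drop T3: Southbank, Elmwood uncovered — not redundant.
Drop T5: Lakeshore uncovered — not redundant.
Drop T8: Midtown, Hilltop, Eastgate uncovered — not redundant.
None of the transmitter sites in C is redundant.

0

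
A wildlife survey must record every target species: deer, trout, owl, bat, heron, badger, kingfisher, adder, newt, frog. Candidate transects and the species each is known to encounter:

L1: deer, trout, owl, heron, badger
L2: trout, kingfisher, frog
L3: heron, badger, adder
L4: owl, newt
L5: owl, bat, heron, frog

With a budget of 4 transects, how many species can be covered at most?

Choosing L1, L2, L3, L4 covers {deer, trout, owl, heron, badger, kingfisher, adder, newt, frog} — 9 species.
No choice of 4 transects does better; here bat is left uncovered.

9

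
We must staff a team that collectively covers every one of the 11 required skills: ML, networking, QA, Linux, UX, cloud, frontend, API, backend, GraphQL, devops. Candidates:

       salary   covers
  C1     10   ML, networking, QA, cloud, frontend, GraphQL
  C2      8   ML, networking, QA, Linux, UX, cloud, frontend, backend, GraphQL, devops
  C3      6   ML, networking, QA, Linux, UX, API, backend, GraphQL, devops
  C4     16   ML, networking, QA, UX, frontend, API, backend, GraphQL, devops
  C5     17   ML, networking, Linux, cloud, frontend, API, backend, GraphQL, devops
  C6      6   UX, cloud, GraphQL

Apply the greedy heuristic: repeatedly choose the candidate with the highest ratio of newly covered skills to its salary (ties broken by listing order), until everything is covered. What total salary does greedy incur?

Pick 1: C3 adds 9 new (ML, networking, QA, Linux, UX, API, backend, GraphQL, devops) at salary 6 (ratio 9/6).
Pick 2: C2 adds 2 new (cloud, frontend) at salary 8 (ratio 2/8).
Greedy total salary: 6 + 8 = 14.

14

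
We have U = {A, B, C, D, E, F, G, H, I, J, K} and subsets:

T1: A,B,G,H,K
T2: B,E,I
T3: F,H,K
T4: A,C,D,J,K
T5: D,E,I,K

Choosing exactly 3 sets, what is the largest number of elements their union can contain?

10

Choosing T1, T2, T4 covers {A, B, C, D, E, G, H, I, J, K} — 10 elements.
No choice of 3 sets does better; here F is left uncovered.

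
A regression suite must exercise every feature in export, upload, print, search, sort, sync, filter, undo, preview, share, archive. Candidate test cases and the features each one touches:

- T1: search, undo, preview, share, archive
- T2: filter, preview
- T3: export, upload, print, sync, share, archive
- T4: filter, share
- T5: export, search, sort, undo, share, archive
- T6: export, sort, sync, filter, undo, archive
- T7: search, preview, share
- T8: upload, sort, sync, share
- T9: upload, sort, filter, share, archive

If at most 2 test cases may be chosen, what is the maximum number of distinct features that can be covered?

9

Choosing T1, T3 covers {export, upload, print, search, sync, undo, preview, share, archive} — 9 features.
No choice of 2 test cases does better; here sort, filter are left uncovered.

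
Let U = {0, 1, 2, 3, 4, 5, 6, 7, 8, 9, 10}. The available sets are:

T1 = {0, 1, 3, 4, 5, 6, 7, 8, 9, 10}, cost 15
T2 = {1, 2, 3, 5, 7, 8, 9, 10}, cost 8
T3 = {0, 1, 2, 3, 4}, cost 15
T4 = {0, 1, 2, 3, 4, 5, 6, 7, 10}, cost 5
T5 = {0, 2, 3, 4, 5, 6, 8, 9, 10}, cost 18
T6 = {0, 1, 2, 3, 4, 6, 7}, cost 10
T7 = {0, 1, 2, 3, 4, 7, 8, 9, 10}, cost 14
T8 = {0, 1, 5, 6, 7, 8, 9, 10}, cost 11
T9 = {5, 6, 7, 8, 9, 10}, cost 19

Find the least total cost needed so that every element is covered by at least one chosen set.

T2, T4 cover every element at cost 8 + 5 = 13.
Any cover uses at least 2 sets; among all covering selections none totals below 13.

13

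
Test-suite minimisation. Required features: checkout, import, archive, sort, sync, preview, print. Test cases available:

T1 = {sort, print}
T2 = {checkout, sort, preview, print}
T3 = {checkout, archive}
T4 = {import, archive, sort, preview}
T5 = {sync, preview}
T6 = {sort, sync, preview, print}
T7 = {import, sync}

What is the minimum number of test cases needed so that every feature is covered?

3

T2, T3, T7 together cover {checkout, import, archive, sort, sync, preview, print} — every feature.
No 2 of the 7 test cases cover everything (all 21 pairs fall short), so 3 is minimum.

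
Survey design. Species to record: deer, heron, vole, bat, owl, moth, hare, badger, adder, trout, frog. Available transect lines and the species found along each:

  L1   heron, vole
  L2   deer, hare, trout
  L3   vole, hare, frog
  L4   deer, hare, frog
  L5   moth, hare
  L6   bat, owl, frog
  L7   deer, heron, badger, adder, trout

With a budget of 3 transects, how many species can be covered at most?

10

Choosing L3, L6, L7 covers {deer, heron, vole, bat, owl, hare, badger, adder, trout, frog} — 10 species.
No choice of 3 transects does better; here moth is left uncovered.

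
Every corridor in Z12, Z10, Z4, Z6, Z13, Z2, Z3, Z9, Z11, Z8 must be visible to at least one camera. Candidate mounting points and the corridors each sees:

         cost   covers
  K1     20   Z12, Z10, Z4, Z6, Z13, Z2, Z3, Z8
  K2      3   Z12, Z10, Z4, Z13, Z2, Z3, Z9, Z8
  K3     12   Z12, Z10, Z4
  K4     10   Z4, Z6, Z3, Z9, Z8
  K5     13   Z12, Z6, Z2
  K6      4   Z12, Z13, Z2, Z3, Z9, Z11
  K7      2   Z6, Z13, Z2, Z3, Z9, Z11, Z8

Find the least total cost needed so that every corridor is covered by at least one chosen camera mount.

5

K2, K7 cover every corridor at cost 3 + 2 = 5.
Any cover uses at least 2 camera mounts; among all covering selections none totals below 5.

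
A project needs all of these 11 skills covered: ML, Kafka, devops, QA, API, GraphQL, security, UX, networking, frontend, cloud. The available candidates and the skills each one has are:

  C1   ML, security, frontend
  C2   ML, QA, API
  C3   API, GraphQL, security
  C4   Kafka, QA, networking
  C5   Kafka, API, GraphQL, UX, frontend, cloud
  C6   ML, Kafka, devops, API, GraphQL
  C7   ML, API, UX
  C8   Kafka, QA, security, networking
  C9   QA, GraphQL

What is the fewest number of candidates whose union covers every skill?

C5, C6, C8 together cover {ML, Kafka, devops, QA, API, GraphQL, security, UX, networking, frontend, cloud} — every skill.
No 2 of the 9 candidates cover everything (all 36 pairs fall short), so 3 is minimum.

3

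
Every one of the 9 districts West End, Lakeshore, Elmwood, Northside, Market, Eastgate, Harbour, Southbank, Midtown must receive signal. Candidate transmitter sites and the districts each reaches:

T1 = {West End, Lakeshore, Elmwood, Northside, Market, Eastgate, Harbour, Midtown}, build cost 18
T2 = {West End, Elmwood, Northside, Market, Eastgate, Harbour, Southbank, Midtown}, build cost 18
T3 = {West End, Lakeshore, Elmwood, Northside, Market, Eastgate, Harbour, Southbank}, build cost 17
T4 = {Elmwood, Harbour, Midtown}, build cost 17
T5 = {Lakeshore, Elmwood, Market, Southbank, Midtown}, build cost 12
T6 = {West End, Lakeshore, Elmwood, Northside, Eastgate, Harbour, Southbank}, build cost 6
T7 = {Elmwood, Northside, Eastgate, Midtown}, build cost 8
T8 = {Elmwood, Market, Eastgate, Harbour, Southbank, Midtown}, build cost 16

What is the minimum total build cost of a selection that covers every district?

T5, T6 cover every district at build cost 12 + 6 = 18.
Any cover uses at least 2 transmitter sites; among all covering selections none totals below 18.

18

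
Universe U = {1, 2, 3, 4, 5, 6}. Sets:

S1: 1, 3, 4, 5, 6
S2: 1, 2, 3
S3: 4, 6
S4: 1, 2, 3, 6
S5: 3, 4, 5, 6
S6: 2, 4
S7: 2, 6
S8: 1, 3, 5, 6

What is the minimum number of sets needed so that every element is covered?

2

S1, S2 together cover {1, 2, 3, 4, 5, 6} — every element.
No single set contains all 6 elements, so 2 is optimal.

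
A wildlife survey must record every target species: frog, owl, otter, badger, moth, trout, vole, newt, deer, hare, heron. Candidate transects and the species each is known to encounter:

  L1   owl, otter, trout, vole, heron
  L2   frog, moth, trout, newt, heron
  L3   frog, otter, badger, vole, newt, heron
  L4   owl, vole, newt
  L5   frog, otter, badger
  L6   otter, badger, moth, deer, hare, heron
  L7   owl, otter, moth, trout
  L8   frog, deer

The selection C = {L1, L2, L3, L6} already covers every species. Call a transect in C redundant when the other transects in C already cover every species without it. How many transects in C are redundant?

2

Drop L1: owl uncovered — not redundant.
Drop L2: the rest still cover every species — redundant.
Drop L3: the rest still cover every species — redundant.
Drop L6: deer, hare uncovered — not redundant.
2 redundant: L2, L3.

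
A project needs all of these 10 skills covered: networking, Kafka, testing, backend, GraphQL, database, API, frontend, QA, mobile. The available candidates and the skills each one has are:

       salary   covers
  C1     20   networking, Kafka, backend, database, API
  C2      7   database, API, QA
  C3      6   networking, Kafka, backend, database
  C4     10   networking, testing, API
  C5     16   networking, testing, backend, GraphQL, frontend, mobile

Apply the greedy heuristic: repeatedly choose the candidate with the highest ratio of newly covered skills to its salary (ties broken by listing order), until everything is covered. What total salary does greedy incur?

Pick 1: C3 adds 4 new (networking, Kafka, backend, database) at salary 6 (ratio 4/6).
Pick 2: C2 adds 2 new (API, QA) at salary 7 (ratio 2/7).
Pick 3: C5 adds 4 new (testing, GraphQL, frontend, mobile) at salary 16 (ratio 4/16).
Greedy total salary: 6 + 7 + 16 = 29.

29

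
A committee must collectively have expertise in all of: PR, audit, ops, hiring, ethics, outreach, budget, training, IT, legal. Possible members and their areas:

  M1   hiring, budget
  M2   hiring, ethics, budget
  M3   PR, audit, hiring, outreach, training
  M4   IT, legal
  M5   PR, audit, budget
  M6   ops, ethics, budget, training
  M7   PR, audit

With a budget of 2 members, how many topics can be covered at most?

8

Choosing M3, M6 covers {PR, audit, ops, hiring, ethics, outreach, budget, training} — 8 topics.
No choice of 2 members does better; here IT, legal are left uncovered.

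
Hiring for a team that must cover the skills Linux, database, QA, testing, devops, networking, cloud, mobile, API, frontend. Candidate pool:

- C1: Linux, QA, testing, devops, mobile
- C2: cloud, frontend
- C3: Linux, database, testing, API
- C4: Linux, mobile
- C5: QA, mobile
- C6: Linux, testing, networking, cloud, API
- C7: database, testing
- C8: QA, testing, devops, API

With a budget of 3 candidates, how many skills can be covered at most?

Choosing C1, C2, C3 covers {Linux, database, QA, testing, devops, cloud, mobile, API, frontend} — 9 skills.
No choice of 3 candidates does better; here networking is left uncovered.

9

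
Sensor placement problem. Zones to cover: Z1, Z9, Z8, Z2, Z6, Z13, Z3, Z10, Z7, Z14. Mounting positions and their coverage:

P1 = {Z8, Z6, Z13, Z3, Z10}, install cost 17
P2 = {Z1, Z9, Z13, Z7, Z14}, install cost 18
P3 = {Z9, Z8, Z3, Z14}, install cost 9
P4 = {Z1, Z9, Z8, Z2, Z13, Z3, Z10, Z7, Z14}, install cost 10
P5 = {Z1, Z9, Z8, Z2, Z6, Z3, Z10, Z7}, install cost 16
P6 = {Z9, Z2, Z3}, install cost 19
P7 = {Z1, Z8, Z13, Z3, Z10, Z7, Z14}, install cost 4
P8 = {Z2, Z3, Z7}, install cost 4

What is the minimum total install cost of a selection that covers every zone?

P5, P7 cover every zone at install cost 16 + 4 = 20.
Any cover uses at least 2 sensor positions; among all covering selections none totals below 20.
Greedy by coverage-per-install cost would pick P7, P8, P5 for 24 — worse than the optimum 20.

20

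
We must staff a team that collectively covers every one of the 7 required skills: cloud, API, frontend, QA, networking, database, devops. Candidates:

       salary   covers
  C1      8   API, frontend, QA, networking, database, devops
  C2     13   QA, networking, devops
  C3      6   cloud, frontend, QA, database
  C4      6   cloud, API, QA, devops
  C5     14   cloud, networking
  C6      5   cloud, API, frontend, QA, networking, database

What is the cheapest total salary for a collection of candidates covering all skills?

11

C4, C6 cover every skill at salary 6 + 5 = 11.
Any cover uses at least 2 candidates; among all covering selections none totals below 11.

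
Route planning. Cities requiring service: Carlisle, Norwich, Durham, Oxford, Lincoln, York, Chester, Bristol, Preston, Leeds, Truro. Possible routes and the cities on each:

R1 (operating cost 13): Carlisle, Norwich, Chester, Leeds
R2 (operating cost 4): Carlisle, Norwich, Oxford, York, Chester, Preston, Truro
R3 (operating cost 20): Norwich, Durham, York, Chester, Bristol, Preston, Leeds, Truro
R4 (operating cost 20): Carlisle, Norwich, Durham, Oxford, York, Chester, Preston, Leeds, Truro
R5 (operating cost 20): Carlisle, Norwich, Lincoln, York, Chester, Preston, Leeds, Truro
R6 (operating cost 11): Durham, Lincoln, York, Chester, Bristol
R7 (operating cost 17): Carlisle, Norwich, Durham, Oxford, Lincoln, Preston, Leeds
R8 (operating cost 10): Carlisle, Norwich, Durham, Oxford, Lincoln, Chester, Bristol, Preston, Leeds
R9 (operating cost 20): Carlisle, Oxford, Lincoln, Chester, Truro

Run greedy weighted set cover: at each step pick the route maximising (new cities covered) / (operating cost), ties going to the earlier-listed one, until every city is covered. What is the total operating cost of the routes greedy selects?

Pick 1: R2 adds 7 new (Carlisle, Norwich, Oxford, York, Chester, Preston, Truro) at operating cost 4 (ratio 7/4).
Pick 2: R8 adds 4 new (Durham, Lincoln, Bristol, Leeds) at operating cost 10 (ratio 4/10).
Greedy total operating cost: 4 + 10 = 14.

14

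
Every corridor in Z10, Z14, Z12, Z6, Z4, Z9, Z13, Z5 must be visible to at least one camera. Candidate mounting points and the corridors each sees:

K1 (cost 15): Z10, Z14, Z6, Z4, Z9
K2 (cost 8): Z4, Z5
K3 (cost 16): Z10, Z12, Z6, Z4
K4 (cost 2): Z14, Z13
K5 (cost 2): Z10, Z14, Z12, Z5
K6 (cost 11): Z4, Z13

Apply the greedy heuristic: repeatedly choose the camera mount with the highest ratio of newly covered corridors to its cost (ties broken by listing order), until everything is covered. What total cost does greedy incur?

19

Pick 1: K5 adds 4 new (Z10, Z14, Z12, Z5) at cost 2 (ratio 4/2).
Pick 2: K4 adds 1 new (Z13) at cost 2 (ratio 1/2).
Pick 3: K1 adds 3 new (Z6, Z4, Z9) at cost 15 (ratio 3/15).
Greedy total cost: 2 + 2 + 15 = 19.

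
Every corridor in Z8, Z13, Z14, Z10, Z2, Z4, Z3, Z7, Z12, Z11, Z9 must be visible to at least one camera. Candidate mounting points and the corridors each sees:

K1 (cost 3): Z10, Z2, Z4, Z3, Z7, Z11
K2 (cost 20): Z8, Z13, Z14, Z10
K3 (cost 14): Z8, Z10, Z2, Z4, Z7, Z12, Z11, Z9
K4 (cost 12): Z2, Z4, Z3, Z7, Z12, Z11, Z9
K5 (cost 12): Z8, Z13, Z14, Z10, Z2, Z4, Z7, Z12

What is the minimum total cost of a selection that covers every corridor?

24

K4, K5 cover every corridor at cost 12 + 12 = 24.
Any cover uses at least 2 camera mounts; among all covering selections none totals below 24.
Greedy by coverage-per-cost would pick K1, K5, K4 for 27 — worse than the optimum 24.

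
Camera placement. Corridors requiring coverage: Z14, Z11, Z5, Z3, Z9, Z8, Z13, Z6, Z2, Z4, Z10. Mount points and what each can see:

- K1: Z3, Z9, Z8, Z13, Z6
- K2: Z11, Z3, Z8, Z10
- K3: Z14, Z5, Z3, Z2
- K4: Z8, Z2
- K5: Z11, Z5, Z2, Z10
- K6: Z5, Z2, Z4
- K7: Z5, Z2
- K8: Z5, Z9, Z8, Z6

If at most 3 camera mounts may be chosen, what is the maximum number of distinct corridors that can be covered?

10

Choosing K1, K2, K3 covers {Z14, Z11, Z5, Z3, Z9, Z8, Z13, Z6, Z2, Z10} — 10 corridors.
No choice of 3 camera mounts does better; here Z4 is left uncovered.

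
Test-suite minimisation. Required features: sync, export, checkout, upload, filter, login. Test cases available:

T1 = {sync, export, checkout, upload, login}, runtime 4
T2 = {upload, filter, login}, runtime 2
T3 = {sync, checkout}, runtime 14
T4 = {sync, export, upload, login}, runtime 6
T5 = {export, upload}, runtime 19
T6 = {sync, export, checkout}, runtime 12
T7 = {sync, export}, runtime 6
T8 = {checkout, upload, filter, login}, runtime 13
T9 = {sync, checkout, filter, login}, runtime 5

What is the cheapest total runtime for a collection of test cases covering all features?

T1, T2 cover every feature at runtime 4 + 2 = 6.
Any cover uses at least 2 test cases; among all covering selections none totals below 6.

6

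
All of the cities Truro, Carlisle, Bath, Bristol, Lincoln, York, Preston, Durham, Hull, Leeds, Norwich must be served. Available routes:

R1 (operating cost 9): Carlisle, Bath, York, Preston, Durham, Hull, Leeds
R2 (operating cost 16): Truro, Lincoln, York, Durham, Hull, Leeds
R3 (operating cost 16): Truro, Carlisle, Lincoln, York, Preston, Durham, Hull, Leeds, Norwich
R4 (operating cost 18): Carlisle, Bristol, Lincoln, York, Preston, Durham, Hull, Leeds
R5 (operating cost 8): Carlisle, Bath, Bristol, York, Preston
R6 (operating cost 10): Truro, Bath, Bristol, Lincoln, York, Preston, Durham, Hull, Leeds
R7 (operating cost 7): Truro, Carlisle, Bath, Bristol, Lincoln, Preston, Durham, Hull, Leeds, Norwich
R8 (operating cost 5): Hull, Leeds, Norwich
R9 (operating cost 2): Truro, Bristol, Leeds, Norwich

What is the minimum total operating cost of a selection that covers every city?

15

R5, R7 cover every city at operating cost 8 + 7 = 15.
Any cover uses at least 2 routes; among all covering selections none totals below 15.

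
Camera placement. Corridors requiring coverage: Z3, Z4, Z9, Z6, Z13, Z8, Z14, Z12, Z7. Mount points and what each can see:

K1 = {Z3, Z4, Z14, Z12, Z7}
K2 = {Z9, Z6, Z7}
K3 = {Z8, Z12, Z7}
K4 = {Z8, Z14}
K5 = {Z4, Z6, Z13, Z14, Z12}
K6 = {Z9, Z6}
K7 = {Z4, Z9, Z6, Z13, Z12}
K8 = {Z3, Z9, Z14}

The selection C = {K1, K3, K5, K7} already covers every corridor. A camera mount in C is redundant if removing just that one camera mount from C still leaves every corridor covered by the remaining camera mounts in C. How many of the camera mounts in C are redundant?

Drop K1: Z3 uncovered — not redundant.
Drop K3: Z8 uncovered — not redundant.
Drop K5: the rest still cover every corridor — redundant.
Drop K7: Z9 uncovered — not redundant.
1 redundant: K5.

1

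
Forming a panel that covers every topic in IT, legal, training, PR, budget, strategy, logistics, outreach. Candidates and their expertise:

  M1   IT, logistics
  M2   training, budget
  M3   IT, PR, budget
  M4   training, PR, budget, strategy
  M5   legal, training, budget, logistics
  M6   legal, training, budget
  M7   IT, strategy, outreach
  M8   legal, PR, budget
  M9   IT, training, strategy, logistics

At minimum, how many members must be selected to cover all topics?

M3, M5, M7 together cover {IT, legal, training, PR, budget, strategy, logistics, outreach} — every topic.
No 2 of the 9 members cover everything (all 36 pairs fall short), so 3 is minimum.
Greedy (largest uncovered first) would take M4, M1, M5, M7 — 4 members — but 3 suffice.

3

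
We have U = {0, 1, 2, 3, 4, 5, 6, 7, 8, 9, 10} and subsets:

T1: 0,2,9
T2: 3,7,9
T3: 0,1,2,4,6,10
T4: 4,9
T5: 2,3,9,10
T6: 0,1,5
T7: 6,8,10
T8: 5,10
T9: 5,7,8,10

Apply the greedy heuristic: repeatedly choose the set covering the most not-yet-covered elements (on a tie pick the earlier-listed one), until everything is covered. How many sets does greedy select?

Pick 1: T3 covers 6 new elements (0, 1, 2, 4, 6, 10).
Pick 2: T2 covers 3 new elements (3, 7, 9).
Pick 3: T9 covers 2 new elements (5, 8).
Greedy uses 3 sets.

3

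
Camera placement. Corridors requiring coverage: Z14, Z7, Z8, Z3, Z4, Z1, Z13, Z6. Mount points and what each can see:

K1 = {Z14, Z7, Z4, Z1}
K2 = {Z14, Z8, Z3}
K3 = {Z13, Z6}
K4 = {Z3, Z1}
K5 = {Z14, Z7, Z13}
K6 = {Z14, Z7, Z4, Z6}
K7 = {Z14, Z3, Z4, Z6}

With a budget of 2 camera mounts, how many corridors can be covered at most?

Choosing K1, K2 covers {Z14, Z7, Z8, Z3, Z4, Z1} — 6 corridors.
No choice of 2 camera mounts does better; here Z13, Z6 are left uncovered.

6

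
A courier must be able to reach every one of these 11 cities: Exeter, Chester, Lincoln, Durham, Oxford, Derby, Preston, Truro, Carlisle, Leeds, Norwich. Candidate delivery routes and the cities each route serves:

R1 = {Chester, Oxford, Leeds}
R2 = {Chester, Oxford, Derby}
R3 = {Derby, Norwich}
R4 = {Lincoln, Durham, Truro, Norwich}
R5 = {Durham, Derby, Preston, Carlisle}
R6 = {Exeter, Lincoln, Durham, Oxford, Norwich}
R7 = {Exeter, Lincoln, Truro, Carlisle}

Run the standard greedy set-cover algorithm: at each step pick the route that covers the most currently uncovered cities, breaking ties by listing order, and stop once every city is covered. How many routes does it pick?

Pick 1: R6 covers 5 new cities (Exeter, Lincoln, Durham, Oxford, Norwich).
Pick 2: R5 covers 3 new cities (Derby, Preston, Carlisle).
Pick 3: R1 covers 2 new cities (Chester, Leeds).
Pick 4: R4 covers 1 new cities (Truro).
Greedy uses 4 routes.

4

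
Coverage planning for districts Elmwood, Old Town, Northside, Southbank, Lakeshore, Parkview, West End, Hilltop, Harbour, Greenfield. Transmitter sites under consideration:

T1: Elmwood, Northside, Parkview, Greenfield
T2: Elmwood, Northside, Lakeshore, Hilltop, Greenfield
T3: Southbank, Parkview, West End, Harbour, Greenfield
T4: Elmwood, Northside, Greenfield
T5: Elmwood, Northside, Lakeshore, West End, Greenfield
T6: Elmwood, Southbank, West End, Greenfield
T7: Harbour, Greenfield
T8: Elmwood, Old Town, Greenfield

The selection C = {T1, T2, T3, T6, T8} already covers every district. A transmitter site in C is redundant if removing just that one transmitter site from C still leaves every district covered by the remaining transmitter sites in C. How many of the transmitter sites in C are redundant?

2

Drop T1: the rest still cover every district — redundant.
Drop T2: Lakeshore, Hilltop uncovered — not redundant.
Drop T3: Harbour uncovered — not redundant.
Drop T6: the rest still cover every district — redundant.
Drop T8: Old Town uncovered — not redundant.
2 redundant: T1, T6.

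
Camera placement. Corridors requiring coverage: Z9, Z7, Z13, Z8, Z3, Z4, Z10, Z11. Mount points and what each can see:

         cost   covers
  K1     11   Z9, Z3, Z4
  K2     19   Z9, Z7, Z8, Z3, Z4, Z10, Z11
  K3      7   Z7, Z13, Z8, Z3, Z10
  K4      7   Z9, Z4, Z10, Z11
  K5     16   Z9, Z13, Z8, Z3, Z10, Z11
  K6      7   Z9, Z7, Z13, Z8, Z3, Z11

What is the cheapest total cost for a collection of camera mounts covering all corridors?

14

K3, K4 cover every corridor at cost 7 + 7 = 14.
Any cover uses at least 2 camera mounts; among all covering selections none totals below 14.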